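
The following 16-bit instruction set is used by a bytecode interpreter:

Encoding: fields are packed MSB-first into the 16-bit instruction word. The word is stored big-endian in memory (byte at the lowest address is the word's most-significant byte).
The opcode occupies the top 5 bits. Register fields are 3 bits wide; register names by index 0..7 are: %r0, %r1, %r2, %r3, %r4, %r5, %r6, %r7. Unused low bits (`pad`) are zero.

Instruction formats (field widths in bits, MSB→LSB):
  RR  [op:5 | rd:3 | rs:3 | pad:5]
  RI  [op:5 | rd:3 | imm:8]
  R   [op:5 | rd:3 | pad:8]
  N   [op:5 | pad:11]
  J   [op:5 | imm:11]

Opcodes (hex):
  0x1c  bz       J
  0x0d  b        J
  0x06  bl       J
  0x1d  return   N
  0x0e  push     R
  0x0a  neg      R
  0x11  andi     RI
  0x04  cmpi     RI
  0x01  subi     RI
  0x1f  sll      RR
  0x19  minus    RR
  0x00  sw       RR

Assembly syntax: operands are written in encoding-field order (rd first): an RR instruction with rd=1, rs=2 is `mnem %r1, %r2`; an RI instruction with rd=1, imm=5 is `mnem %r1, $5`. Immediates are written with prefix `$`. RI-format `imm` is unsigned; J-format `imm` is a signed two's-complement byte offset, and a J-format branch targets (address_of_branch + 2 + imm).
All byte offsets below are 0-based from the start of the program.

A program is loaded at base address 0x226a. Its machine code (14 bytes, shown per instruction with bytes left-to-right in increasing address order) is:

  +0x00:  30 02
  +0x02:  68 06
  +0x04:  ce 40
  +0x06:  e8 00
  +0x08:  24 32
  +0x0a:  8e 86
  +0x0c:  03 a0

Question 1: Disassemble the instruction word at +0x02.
@+02  big-endian(68 06) = 0x6806
  op=0x6806>>11=0xd ⇒ b (J)
  imm: (w>>0)&0x7ff=0x6 → $6

b $6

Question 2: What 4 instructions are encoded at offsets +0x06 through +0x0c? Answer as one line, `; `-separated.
[06] e8 00 → 0xe800
  op=0xe800>>11=0x1d ⇒ return (N)
[08] 24 32 → 0x2432
  op=0x2432>>11=0x4 ⇒ cmpi (RI)
  [10:8] rd=4 = %r4
  [7:0] imm=50 = $50
[0a] 8e 86 → 0x8e86
  op=0x8e86>>11=0x11 ⇒ andi (RI)
  [10:8] rd=6 = %r6
  [7:0] imm=134 = $134
[0c] 03 a0 → 0x03a0
  op=0x03a0>>11=0x0 ⇒ sw (RR)
  [10:8] rd=3 = %r3
  [7:5] rs=5 = %r5

return; cmpi %r4, $50; andi %r6, $134; sw %r3, %r5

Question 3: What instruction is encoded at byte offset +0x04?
off 0x04: read ce 40 as big → 0xce40
  top 5b → 0x19 → minus [RR]
  rd: (w>>8)&0x7=0x6 → %r6
  rs: (w>>5)&0x7=0x2 → %r2

minus %r6, %r2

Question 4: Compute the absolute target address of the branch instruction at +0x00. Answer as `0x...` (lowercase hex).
@+00  big-endian(30 02) = 0x3002
  top 5b → 0x6 → bl [J]
  imm@[10:0]=0x2 ⇒ $2
  target = base 0x226a + off 0x00 + 2 + imm 2 = 0x226e

0x226e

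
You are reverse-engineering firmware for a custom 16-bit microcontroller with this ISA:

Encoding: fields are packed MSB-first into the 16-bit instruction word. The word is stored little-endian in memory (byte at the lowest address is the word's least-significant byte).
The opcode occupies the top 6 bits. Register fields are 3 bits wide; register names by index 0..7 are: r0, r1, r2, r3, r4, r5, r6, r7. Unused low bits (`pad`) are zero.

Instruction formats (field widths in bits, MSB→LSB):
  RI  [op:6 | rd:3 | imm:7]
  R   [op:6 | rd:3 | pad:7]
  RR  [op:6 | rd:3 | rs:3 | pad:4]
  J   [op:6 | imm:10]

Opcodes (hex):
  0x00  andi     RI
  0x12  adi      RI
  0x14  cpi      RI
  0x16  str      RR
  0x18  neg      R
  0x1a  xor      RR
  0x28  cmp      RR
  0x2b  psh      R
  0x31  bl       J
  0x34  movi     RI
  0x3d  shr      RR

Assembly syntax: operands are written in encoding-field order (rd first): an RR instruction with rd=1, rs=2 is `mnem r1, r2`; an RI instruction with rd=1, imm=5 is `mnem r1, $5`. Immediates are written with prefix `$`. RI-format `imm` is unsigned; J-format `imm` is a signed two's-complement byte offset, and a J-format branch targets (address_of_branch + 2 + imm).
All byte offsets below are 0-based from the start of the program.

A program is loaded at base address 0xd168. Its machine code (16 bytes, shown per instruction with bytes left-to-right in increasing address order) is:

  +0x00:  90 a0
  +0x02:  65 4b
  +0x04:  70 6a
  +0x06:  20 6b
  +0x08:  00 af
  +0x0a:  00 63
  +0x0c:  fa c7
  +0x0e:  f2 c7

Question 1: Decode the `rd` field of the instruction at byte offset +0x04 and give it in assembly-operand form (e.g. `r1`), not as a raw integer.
[04] 70 6a → 0x6a70
  opcode bits[15:10]=0x1a: xor/RR
  [9:7] rd=4 = r4
  [6:4] rs=7 = r7

r4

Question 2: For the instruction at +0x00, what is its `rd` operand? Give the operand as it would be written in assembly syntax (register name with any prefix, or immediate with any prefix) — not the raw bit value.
@+00  little-endian(90 a0) = 0xa090
  opcode bits[15:10]=0x28: cmp/RR
  rd: (w>>7)&0x7=0x1 → r1
  rs: (w>>4)&0x7=0x1 → r1

r1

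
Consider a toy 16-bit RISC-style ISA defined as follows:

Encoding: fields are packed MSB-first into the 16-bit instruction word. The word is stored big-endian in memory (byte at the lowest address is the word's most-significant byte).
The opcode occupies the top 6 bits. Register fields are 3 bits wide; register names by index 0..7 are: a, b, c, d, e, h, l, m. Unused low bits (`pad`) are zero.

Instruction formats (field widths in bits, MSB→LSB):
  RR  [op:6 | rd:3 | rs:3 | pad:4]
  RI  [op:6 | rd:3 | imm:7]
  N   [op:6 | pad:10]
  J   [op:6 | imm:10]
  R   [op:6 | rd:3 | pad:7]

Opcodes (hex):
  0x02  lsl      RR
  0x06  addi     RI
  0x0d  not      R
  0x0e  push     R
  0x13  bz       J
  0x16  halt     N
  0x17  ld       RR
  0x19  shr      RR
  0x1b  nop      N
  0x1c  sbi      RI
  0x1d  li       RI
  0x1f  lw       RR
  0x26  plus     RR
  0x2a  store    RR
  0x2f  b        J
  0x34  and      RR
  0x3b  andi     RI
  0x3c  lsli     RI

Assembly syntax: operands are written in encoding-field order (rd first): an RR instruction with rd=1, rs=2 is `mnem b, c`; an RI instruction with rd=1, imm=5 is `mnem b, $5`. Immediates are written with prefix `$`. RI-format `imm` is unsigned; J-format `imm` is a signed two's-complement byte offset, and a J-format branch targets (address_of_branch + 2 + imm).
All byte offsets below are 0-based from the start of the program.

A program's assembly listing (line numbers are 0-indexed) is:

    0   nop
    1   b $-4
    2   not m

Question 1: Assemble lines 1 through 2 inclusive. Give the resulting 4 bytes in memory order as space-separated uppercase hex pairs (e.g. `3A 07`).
BF FC 37 80

1. b fields op=0x2f:6|imm=-4:10 → word bffch → bf fc
2. not fields op=0xd:6|rd=7:3|pad=0:7 → word 3780h → 37 80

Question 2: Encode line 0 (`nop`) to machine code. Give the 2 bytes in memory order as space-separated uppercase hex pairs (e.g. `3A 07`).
line 0 (nop): pack op=0x1b:6|pad=0:10 = 0x6c00; big→ 6c 00

6C 00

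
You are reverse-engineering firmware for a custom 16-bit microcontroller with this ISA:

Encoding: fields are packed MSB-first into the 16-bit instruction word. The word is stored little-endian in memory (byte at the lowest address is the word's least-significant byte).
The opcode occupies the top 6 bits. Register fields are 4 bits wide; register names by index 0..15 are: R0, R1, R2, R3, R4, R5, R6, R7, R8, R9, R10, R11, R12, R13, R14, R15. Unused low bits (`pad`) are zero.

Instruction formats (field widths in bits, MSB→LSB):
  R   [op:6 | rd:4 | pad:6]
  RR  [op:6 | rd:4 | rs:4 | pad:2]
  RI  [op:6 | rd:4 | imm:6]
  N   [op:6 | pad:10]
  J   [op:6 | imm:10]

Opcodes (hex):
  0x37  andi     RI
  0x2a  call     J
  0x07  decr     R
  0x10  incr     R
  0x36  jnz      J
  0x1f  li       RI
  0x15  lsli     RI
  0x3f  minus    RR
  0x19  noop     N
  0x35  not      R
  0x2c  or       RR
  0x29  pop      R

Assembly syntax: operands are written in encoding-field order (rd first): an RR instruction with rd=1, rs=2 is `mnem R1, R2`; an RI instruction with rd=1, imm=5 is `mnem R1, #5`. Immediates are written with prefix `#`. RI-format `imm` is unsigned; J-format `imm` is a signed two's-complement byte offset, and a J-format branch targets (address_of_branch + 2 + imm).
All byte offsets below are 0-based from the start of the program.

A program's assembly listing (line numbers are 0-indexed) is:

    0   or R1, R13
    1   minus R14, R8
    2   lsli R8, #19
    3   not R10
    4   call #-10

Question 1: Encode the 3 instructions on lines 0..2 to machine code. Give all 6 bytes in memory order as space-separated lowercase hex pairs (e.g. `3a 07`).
L0: or op=0x2c:6|rd=1:4|rs=13:4|pad=0:2 ⇒ 0xb074 ⇒ little 74 b0
L1: minus op=0x3f:6|rd=14:4|rs=8:4|pad=0:2 ⇒ 0xffa0 ⇒ little a0 ff
L2: lsli op=0x15:6|rd=8:4|imm=19:6 ⇒ 0x5613 ⇒ little 13 56

74 b0 a0 ff 13 56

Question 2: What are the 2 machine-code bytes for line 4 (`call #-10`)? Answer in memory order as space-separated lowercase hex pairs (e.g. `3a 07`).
4. call fields op=0x2a:6|imm=-10:10 → word abf6h → f6 ab

f6 ab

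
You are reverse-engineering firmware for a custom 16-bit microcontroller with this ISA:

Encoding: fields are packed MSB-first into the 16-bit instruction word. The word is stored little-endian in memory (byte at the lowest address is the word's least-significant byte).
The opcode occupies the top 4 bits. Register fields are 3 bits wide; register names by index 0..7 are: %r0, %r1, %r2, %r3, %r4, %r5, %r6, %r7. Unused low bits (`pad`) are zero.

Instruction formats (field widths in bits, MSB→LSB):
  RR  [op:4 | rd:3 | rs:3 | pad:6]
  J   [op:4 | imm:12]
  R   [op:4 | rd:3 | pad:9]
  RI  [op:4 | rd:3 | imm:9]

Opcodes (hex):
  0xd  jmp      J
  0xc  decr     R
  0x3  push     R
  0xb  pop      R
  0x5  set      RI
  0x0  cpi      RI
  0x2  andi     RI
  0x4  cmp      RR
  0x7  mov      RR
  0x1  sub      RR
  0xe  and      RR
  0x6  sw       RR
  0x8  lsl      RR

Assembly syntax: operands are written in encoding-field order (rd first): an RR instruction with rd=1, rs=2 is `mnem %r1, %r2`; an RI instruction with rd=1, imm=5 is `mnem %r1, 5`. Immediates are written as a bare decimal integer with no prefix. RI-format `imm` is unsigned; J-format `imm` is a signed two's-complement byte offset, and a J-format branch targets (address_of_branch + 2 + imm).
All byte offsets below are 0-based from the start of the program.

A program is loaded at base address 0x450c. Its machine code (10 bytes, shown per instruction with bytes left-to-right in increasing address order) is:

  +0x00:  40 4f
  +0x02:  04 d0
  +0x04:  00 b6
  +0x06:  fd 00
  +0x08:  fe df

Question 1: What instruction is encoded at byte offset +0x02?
jmp 4

[02] 04 d0 → 0xd004
  op=0xd004>>12=0xd ⇒ jmp (J)
  imm@[11:0]=0x4 ⇒ 4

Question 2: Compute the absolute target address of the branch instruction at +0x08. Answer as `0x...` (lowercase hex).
0x4514

+0x08: fe df ⇒ word 0xdffe (little)
  op=0xdffe>>12=0xd ⇒ jmp (J)
  imm@[11:0]=0xffe (s12→-2) ⇒ -2
  target = base 0x450c + off 0x08 + 2 + imm -2 = 0x4514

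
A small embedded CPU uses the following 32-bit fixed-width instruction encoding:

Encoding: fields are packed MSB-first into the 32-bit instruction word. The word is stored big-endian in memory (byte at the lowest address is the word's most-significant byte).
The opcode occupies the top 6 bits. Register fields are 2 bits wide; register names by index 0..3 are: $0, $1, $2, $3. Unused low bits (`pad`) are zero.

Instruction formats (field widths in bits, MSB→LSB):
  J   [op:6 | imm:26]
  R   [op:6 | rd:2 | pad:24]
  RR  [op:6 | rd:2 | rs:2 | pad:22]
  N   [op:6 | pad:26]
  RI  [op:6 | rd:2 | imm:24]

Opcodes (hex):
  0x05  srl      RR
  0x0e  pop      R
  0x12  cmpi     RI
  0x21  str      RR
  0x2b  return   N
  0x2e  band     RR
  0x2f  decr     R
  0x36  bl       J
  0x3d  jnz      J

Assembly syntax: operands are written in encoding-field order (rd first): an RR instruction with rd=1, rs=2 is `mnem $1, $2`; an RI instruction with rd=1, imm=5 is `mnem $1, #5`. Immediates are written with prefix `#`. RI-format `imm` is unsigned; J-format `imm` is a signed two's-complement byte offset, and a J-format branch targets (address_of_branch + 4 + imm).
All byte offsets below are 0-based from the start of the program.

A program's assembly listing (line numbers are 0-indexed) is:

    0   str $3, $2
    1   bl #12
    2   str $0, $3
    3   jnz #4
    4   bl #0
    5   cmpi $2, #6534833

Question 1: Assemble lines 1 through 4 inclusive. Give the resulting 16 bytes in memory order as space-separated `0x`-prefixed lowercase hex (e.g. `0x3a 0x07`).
0xd8 0x00 0x00 0x0c 0x84 0xc0 0x00 0x00 0xf4 0x00 0x00 0x04 0xd8 0x00 0x00 0x00

1. bl fields op=0x36:6|imm=12:26 → word d800000ch → d8 00 00 0c
2. str fields op=0x21:6|rd=0:2|rs=3:2|pad=0:22 → word 84c00000h → 84 c0 00 00
3. jnz fields op=0x3d:6|imm=4:26 → word f4000004h → f4 00 00 04
4. bl fields op=0x36:6|imm=0:26 → word d8000000h → d8 00 00 00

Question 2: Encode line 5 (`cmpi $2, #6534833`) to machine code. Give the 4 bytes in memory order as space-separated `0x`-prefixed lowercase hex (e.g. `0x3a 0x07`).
5. cmpi fields op=0x12:6|rd=2:2|imm=6534833:24 → word 4a63b6b1h → 4a 63 b6 b1

0x4a 0x63 0xb6 0xb1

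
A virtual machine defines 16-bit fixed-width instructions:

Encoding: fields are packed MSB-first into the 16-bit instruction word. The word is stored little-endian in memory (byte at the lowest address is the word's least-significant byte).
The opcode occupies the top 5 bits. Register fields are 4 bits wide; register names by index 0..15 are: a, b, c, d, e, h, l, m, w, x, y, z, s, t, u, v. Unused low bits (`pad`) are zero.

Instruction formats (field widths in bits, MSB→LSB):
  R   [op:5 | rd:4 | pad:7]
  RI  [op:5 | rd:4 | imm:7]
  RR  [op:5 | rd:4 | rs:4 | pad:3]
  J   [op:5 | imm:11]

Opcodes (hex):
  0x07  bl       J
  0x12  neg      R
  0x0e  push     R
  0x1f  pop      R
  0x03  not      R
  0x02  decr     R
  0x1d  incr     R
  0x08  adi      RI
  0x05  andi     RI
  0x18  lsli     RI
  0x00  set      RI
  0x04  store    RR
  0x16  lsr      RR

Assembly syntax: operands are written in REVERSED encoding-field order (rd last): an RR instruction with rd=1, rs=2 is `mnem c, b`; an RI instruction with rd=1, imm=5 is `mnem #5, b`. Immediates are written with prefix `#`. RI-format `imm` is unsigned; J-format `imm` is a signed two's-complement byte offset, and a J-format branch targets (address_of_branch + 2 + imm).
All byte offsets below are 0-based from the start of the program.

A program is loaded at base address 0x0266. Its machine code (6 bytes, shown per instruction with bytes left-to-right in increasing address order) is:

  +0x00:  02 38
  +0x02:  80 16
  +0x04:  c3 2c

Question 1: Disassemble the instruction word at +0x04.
andi #67, x

@+04  little-endian(c3 2c) = 0x2cc3
  op=0x2cc3>>11=0x5 ⇒ andi (RI)
  [10:7] rd=9 = x
  [6:0] imm=67 = #67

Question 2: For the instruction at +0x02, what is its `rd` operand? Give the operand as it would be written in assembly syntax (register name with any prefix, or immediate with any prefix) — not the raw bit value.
t

[02] 80 16 → 0x1680
  opcode bits[15:11]=0x2: decr/R
  [10:7] rd=13 = t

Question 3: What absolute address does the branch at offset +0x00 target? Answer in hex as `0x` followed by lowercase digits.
0x026a

off 0x00: read 02 38 as little → 0x3802
  opcode bits[15:11]=0x7: bl/J
  imm: (w>>0)&0x7ff=0x2 → #2
  target = base 0x0266 + off 0x00 + 2 + imm 2 = 0x026a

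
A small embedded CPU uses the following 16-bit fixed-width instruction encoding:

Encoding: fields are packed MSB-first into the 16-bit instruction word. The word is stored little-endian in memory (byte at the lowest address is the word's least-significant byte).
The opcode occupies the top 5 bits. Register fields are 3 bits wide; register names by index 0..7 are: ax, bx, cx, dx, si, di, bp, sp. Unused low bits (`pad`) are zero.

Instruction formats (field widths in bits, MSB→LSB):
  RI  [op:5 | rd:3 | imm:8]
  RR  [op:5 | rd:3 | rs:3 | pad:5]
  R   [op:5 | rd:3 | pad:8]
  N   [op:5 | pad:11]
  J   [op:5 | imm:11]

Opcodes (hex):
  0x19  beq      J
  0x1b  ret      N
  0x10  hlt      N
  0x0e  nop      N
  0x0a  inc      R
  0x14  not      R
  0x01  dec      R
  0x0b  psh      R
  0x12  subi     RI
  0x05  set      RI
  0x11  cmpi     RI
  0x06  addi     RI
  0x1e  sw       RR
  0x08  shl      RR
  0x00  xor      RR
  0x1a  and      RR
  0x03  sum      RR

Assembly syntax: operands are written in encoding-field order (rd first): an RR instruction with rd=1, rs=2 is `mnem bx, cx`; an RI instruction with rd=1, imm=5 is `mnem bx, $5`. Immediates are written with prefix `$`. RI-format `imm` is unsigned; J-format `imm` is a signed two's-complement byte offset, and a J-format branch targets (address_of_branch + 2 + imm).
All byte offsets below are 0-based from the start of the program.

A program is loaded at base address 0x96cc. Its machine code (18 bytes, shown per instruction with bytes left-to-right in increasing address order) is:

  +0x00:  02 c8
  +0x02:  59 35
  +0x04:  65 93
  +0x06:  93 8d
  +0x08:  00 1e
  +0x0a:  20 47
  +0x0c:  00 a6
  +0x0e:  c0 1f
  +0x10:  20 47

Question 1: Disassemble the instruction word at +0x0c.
not bp

+0x0c: 00 a6 ⇒ word 0xa600 (little)
  op=0xa600>>11=0x14 ⇒ not (R)
  rd@[10:8]=0x6 ⇒ bp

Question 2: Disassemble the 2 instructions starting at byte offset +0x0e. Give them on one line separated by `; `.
@+0e  little-endian(c0 1f) = 0x1fc0
  op=0x1fc0>>11=0x3 ⇒ sum (RR)
  rd: (w>>8)&0x7=0x7 → sp
  rs: (w>>5)&0x7=0x6 → bp
@+10  little-endian(20 47) = 0x4720
  op=0x4720>>11=0x8 ⇒ shl (RR)
  rd: (w>>8)&0x7=0x7 → sp
  rs: (w>>5)&0x7=0x1 → bx

sum sp, bp; shl sp, bx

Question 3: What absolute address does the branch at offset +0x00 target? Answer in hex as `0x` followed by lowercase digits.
+0x00: 02 c8 ⇒ word 0xc802 (little)
  top 5b → 0x19 → beq [J]
  imm: (w>>0)&0x7ff=0x2 → $2
  target = base 0x96cc + off 0x00 + 2 + imm 2 = 0x96d0

0x96d0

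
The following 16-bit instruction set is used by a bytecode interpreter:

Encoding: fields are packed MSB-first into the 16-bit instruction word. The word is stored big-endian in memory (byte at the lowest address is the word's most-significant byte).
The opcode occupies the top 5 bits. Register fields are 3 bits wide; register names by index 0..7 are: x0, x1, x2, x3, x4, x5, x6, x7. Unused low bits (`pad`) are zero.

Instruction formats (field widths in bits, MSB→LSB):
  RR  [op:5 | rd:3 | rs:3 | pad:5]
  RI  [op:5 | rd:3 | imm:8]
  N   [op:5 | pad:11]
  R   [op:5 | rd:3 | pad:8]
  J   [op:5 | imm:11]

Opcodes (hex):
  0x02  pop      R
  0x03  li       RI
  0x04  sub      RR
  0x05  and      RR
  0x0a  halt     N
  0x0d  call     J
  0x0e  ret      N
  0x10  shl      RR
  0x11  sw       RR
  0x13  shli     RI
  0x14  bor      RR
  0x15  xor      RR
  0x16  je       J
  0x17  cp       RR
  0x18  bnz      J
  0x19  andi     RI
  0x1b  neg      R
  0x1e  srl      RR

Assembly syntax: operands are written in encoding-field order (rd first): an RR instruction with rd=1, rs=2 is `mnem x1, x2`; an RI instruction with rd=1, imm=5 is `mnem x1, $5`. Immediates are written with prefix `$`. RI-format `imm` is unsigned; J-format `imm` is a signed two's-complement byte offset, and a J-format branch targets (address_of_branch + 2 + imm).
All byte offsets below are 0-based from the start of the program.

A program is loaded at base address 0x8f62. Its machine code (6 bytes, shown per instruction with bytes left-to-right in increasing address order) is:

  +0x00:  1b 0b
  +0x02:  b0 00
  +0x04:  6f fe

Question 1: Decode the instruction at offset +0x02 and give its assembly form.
+0x02: b0 00 ⇒ word 0xb000 (big)
  opcode bits[15:11]=0x16: je/J
  imm@[10:0]=0x0 ⇒ $0

je $0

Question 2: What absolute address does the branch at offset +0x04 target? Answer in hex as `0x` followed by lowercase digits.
0x8f66

[04] 6f fe → 0x6ffe
  opcode bits[15:11]=0xd: call/J
  [10:0] imm=2046 (s11→-2) = $-2
  target = base 0x8f62 + off 0x04 + 2 + imm -2 = 0x8f66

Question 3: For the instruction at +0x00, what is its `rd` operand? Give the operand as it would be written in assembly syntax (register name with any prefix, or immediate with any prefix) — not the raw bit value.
@+00  big-endian(1b 0b) = 0x1b0b
  opcode bits[15:11]=0x3: li/RI
  rd: (w>>8)&0x7=0x3 → x3
  imm: (w>>0)&0xff=0xb → $11

x3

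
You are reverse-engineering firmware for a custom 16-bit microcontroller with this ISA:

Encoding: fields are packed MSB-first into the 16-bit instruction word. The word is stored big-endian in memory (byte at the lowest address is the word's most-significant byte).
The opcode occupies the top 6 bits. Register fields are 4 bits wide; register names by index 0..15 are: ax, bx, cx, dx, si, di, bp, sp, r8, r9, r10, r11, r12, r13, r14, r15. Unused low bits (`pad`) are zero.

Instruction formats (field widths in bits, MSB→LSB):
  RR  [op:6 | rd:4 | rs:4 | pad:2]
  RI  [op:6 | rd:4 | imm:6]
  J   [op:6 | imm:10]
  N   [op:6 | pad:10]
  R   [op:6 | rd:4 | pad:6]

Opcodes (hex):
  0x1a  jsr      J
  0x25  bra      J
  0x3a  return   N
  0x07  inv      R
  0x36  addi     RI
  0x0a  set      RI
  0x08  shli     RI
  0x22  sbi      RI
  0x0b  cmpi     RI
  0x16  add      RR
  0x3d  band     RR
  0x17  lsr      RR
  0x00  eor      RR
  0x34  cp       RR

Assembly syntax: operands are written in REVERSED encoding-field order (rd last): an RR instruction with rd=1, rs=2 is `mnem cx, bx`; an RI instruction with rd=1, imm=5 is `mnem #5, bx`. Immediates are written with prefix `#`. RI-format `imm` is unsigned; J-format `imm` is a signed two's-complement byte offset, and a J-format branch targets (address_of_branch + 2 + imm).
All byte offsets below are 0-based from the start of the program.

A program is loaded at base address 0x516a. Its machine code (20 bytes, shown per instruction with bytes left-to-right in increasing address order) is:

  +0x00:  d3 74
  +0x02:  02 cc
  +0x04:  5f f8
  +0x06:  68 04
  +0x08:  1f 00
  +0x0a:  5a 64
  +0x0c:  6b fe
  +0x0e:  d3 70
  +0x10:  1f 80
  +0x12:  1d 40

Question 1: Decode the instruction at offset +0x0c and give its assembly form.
jsr #-2

@+0c  big-endian(6b fe) = 0x6bfe
  top 6b → 0x1a → jsr [J]
  imm@[9:0]=0x3fe (s10→-2) ⇒ #-2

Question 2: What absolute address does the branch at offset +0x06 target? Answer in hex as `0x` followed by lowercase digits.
0x5176

@+06  big-endian(68 04) = 0x6804
  opcode bits[15:10]=0x1a: jsr/J
  imm: (w>>0)&0x3ff=0x4 → #4
  target = base 0x516a + off 0x06 + 2 + imm 4 = 0x5176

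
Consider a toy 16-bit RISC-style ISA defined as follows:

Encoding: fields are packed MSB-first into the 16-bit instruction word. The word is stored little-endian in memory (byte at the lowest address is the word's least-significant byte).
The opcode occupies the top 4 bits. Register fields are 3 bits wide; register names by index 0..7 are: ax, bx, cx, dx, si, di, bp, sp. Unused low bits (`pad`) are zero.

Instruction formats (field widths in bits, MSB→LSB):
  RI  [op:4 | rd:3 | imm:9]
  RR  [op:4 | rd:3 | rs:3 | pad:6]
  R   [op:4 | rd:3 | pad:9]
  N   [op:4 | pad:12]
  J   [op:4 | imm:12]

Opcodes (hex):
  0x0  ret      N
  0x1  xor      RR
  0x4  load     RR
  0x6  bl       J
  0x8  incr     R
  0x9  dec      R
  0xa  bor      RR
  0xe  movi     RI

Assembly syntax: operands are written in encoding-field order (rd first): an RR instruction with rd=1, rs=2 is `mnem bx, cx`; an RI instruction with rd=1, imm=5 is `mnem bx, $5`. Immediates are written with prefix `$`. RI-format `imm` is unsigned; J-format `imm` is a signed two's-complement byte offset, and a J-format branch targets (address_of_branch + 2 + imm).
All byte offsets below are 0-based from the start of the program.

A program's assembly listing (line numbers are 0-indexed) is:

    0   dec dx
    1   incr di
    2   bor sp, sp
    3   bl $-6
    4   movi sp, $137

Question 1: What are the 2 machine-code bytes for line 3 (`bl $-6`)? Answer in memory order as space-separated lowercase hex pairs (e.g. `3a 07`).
line 3 (bl): pack op=0x6:4|imm=-6:12 = 0x6ffa; little→ fa 6f

fa 6f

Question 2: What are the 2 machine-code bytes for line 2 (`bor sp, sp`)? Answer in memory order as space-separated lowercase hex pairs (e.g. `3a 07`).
c0 af

L2: bor op=0xa:4|rd=7:3|rs=7:3|pad=0:6 ⇒ 0xafc0 ⇒ little c0 af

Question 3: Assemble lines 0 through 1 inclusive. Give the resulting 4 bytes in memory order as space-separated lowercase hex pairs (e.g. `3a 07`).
0. dec fields op=0x9:4|rd=3:3|pad=0:9 → word 9600h → 00 96
1. incr fields op=0x8:4|rd=5:3|pad=0:9 → word 8a00h → 00 8a

00 96 00 8a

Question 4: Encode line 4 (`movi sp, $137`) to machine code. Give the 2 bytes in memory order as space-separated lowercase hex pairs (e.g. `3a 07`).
89 ee

line 4 (movi): pack op=0xe:4|rd=7:3|imm=137:9 = 0xee89; little→ 89 ee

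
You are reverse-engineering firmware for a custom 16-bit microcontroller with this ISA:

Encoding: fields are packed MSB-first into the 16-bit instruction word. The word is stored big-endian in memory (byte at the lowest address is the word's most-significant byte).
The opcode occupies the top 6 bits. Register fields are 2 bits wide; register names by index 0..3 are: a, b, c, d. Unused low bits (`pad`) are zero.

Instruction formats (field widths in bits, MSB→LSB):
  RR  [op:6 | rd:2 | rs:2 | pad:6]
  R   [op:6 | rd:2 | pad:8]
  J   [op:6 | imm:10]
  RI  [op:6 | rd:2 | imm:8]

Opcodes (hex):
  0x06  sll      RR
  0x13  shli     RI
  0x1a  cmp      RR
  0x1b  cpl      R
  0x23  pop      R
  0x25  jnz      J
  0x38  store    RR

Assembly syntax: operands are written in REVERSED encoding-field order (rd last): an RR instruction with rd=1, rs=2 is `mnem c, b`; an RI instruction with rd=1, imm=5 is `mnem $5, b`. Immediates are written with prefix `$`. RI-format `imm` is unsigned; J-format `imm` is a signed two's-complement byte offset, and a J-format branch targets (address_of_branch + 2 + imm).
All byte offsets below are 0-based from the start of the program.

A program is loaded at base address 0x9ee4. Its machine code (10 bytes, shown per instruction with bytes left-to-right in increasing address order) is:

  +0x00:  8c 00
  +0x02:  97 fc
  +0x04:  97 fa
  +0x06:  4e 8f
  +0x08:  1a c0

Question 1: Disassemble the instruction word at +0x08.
@+08  big-endian(1a c0) = 0x1ac0
  top 6b → 0x6 → sll [RR]
  rd@[9:8]=0x2 ⇒ c
  rs@[7:6]=0x3 ⇒ d

sll d, c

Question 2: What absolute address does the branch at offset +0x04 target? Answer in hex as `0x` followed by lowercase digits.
0x9ee4

off 0x04: read 97 fa as big → 0x97fa
  top 6b → 0x25 → jnz [J]
  [9:0] imm=1018 (s10→-6) = $-6
  target = base 0x9ee4 + off 0x04 + 2 + imm -6 = 0x9ee4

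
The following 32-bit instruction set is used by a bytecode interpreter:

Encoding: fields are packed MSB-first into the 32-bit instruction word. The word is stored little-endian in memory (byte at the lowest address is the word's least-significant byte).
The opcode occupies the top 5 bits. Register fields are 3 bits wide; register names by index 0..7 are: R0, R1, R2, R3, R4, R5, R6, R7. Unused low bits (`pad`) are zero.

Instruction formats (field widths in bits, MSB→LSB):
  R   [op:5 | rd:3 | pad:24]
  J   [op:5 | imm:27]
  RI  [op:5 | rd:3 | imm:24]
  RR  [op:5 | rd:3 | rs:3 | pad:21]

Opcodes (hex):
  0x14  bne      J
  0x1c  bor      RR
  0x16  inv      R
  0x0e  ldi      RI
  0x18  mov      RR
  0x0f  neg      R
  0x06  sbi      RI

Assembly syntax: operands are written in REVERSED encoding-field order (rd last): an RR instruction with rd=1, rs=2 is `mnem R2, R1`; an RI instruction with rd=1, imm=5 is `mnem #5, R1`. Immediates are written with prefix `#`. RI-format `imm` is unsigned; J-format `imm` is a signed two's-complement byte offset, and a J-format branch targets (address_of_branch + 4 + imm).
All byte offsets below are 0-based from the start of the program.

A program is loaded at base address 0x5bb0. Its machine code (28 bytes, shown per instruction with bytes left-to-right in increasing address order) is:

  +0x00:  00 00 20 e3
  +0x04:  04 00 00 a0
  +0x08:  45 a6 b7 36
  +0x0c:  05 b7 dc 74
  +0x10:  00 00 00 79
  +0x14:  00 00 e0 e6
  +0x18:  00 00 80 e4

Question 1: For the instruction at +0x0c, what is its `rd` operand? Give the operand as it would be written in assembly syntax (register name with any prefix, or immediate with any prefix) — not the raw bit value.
[0c] 05 b7 dc 74 → 0x74dcb705
  opcode bits[31:27]=0xe: ldi/RI
  rd@[26:24]=0x4 ⇒ R4
  imm@[23:0]=0xdcb705 ⇒ #14464773

R4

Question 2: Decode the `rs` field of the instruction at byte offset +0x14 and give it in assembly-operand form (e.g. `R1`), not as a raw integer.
R7

[14] 00 00 e0 e6 → 0xe6e00000
  top 5b → 0x1c → bor [RR]
  [26:24] rd=6 = R6
  [23:21] rs=7 = R7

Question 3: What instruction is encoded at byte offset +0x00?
bor R1, R3

+0x00: 00 00 20 e3 ⇒ word 0xe3200000 (little)
  top 5b → 0x1c → bor [RR]
  rd: (w>>24)&0x7=0x3 → R3
  rs: (w>>21)&0x7=0x1 → R1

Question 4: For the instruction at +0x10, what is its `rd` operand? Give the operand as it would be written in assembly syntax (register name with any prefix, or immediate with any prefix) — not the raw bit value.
R1

off 0x10: read 00 00 00 79 as little → 0x79000000
  op=0x79000000>>27=0xf ⇒ neg (R)
  rd: (w>>24)&0x7=0x1 → R1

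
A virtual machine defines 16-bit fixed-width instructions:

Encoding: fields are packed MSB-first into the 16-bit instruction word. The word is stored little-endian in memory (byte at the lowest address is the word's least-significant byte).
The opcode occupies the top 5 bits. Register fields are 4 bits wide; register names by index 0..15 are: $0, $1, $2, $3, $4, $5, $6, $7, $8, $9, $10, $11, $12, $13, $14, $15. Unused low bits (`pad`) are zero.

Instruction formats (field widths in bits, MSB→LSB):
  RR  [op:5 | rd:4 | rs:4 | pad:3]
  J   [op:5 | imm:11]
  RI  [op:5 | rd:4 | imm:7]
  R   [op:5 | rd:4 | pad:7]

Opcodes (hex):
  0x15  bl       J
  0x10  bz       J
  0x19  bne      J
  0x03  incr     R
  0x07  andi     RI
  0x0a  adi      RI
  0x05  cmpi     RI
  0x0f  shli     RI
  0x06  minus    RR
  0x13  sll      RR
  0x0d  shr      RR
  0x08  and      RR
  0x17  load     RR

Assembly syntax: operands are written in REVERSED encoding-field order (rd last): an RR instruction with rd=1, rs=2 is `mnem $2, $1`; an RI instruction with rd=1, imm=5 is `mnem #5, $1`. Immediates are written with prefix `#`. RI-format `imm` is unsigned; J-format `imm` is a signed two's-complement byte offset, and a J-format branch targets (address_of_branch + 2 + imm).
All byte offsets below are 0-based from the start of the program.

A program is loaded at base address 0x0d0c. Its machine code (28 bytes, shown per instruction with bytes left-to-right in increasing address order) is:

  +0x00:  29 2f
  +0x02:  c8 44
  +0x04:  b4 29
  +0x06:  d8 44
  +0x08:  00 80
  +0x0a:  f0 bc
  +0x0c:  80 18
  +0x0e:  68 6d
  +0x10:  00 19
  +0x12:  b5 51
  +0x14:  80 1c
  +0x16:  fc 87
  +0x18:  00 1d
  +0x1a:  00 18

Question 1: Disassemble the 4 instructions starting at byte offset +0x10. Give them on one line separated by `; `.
incr $2; adi #53, $3; incr $9; bz #-4

[10] 00 19 → 0x1900
  op=0x1900>>11=0x3 ⇒ incr (R)
  rd: (w>>7)&0xf=0x2 → $2
[12] b5 51 → 0x51b5
  op=0x51b5>>11=0xa ⇒ adi (RI)
  rd: (w>>7)&0xf=0x3 → $3
  imm: (w>>0)&0x7f=0x35 → #53
[14] 80 1c → 0x1c80
  op=0x1c80>>11=0x3 ⇒ incr (R)
  rd: (w>>7)&0xf=0x9 → $9
[16] fc 87 → 0x87fc
  op=0x87fc>>11=0x10 ⇒ bz (J)
  imm: (w>>0)&0x7ff=0x7fc (s11→-4) → #-4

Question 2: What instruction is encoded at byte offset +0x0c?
[0c] 80 18 → 0x1880
  op=0x1880>>11=0x3 ⇒ incr (R)
  rd: (w>>7)&0xf=0x1 → $1

incr $1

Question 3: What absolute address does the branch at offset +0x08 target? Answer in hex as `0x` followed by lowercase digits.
0x0d16

@+08  little-endian(00 80) = 0x8000
  top 5b → 0x10 → bz [J]
  imm: (w>>0)&0x7ff=0x0 → #0
  target = base 0x0d0c + off 0x08 + 2 + imm 0 = 0x0d16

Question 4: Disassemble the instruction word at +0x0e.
shr $13, $10

+0x0e: 68 6d ⇒ word 0x6d68 (little)
  opcode bits[15:11]=0xd: shr/RR
  [10:7] rd=10 = $10
  [6:3] rs=13 = $13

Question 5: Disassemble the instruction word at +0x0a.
@+0a  little-endian(f0 bc) = 0xbcf0
  op=0xbcf0>>11=0x17 ⇒ load (RR)
  rd: (w>>7)&0xf=0x9 → $9
  rs: (w>>3)&0xf=0xe → $14

load $14, $9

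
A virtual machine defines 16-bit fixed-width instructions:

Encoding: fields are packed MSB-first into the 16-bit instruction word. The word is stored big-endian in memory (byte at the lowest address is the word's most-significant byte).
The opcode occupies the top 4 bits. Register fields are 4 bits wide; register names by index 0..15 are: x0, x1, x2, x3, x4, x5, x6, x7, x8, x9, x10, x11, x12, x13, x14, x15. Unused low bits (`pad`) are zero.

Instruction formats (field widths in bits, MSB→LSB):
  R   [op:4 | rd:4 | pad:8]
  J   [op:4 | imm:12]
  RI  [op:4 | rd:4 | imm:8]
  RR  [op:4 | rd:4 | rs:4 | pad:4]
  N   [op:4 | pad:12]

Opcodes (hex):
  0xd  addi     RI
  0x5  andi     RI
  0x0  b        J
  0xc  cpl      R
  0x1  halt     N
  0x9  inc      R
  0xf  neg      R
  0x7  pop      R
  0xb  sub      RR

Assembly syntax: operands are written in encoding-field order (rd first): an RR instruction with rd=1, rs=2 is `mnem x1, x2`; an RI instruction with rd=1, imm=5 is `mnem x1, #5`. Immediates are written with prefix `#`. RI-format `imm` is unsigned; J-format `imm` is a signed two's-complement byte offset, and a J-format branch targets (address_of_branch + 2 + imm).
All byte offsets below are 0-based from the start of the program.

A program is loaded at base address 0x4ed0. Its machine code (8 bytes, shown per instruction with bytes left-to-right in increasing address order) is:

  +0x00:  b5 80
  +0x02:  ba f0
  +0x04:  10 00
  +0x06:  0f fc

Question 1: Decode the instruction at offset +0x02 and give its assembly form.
+0x02: ba f0 ⇒ word 0xbaf0 (big)
  top 4b → 0xb → sub [RR]
  rd@[11:8]=0xa ⇒ x10
  rs@[7:4]=0xf ⇒ x15

sub x10, x15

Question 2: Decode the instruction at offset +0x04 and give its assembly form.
off 0x04: read 10 00 as big → 0x1000
  op=0x1000>>12=0x1 ⇒ halt (N)

halt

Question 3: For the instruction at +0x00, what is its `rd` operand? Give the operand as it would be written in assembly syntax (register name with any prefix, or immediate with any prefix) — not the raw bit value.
@+00  big-endian(b5 80) = 0xb580
  opcode bits[15:12]=0xb: sub/RR
  [11:8] rd=5 = x5
  [7:4] rs=8 = x8

x5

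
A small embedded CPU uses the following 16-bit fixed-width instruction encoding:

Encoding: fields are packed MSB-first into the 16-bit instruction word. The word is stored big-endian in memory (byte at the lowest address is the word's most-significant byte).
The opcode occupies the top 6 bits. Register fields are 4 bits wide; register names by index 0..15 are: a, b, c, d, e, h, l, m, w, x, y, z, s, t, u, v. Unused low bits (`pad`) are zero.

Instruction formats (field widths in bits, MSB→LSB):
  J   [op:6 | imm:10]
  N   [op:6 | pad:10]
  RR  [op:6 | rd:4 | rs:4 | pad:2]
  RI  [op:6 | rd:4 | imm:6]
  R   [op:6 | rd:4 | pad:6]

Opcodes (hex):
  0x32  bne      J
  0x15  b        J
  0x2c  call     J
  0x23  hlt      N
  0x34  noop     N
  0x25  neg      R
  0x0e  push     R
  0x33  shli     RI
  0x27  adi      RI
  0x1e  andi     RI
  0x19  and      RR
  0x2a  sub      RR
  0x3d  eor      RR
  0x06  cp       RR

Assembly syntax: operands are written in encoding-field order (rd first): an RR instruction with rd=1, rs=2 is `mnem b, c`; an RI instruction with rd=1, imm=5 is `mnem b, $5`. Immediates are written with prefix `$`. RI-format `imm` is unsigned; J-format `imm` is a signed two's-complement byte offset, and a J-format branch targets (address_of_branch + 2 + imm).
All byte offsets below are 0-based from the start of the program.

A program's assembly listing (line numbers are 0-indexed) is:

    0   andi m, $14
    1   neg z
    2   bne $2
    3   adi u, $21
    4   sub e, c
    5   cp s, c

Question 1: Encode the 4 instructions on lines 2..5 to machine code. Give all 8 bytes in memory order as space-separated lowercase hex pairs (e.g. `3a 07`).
c8 02 9f 95 a9 08 1b 08

2. bne fields op=0x32:6|imm=2:10 → word c802h → c8 02
3. adi fields op=0x27:6|rd=14:4|imm=21:6 → word 9f95h → 9f 95
4. sub fields op=0x2a:6|rd=4:4|rs=2:4|pad=0:2 → word a908h → a9 08
5. cp fields op=0x6:6|rd=12:4|rs=2:4|pad=0:2 → word 1b08h → 1b 08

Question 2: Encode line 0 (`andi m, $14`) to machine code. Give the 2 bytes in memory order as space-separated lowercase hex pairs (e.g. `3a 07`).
79 ce

line 0 (andi): pack op=0x1e:6|rd=7:4|imm=14:6 = 0x79ce; big→ 79 ce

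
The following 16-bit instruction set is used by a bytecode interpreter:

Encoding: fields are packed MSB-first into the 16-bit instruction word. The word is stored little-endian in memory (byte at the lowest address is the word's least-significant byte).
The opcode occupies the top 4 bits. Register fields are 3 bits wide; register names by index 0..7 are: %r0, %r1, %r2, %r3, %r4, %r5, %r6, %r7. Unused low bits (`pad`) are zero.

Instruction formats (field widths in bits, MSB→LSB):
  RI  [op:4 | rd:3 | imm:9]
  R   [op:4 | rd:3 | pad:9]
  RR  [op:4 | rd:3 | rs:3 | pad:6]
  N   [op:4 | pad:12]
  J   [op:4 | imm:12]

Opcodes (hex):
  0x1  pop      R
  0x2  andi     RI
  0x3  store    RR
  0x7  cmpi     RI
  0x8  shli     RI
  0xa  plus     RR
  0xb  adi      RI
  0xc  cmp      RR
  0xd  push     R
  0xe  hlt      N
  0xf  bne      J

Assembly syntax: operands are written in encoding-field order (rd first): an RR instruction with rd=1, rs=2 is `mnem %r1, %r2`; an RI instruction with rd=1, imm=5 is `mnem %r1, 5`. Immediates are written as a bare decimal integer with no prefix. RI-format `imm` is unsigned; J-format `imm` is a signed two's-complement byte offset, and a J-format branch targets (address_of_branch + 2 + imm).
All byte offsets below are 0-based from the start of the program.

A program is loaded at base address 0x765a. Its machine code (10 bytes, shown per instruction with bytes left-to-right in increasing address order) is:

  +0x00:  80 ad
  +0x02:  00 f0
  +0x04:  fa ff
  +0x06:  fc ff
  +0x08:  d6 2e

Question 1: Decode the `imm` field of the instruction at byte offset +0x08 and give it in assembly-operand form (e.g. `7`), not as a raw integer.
214

+0x08: d6 2e ⇒ word 0x2ed6 (little)
  opcode bits[15:12]=0x2: andi/RI
  rd@[11:9]=0x7 ⇒ %r7
  imm@[8:0]=0xd6 ⇒ 214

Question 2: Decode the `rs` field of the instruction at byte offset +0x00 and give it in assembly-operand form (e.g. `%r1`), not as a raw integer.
%r6

[00] 80 ad → 0xad80
  op=0xad80>>12=0xa ⇒ plus (RR)
  rd@[11:9]=0x6 ⇒ %r6
  rs@[8:6]=0x6 ⇒ %r6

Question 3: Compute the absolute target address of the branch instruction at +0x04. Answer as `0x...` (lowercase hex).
off 0x04: read fa ff as little → 0xfffa
  op=0xfffa>>12=0xf ⇒ bne (J)
  imm@[11:0]=0xffa (s12→-6) ⇒ -6
  target = base 0x765a + off 0x04 + 2 + imm -6 = 0x765a

0x765a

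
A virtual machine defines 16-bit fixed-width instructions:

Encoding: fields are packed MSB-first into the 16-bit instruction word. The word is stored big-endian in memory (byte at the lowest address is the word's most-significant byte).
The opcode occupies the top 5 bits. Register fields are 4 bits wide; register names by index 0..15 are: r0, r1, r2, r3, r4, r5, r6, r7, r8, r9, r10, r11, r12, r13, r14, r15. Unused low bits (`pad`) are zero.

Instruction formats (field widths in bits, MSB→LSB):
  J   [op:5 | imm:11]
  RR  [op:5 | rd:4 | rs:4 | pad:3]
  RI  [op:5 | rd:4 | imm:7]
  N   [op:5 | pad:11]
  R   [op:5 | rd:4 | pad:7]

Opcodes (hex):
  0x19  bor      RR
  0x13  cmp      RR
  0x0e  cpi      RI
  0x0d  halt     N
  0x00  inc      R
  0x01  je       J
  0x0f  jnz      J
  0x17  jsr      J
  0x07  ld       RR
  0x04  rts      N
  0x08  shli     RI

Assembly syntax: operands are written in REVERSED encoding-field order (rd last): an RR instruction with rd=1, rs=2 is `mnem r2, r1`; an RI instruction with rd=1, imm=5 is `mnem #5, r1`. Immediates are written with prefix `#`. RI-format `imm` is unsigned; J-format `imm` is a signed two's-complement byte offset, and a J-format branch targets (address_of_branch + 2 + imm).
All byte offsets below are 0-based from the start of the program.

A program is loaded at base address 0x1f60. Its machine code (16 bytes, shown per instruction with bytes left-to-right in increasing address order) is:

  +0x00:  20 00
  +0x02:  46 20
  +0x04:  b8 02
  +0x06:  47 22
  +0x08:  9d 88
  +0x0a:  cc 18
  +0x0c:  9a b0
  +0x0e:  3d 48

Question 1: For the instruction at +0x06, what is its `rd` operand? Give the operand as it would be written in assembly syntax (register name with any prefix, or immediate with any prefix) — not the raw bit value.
+0x06: 47 22 ⇒ word 0x4722 (big)
  top 5b → 0x8 → shli [RI]
  rd: (w>>7)&0xf=0xe → r14
  imm: (w>>0)&0x7f=0x22 → #34

r14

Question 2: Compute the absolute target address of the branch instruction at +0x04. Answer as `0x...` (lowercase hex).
off 0x04: read b8 02 as big → 0xb802
  top 5b → 0x17 → jsr [J]
  [10:0] imm=2 = #2
  target = base 0x1f60 + off 0x04 + 2 + imm 2 = 0x1f68

0x1f68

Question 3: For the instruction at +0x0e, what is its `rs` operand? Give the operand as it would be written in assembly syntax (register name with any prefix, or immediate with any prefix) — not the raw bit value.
r9

[0e] 3d 48 → 0x3d48
  op=0x3d48>>11=0x7 ⇒ ld (RR)
  rd: (w>>7)&0xf=0xa → r10
  rs: (w>>3)&0xf=0x9 → r9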